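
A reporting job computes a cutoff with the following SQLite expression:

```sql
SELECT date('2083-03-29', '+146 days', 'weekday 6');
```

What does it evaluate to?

2083-08-28

Applying '+146 days' to 2083-03-29: counting 146 days forward gives 2083-08-22.
`weekday 6` advances to the next Saturday; 2083-08-22 is a Sunday, so it moves forward to 2083-08-28.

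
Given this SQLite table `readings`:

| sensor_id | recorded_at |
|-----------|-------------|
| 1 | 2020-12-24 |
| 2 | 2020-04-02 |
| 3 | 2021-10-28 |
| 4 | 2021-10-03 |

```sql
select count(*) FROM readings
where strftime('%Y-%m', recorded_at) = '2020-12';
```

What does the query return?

Rows with year-month 2020-12: 2020-12-24 → 1.

1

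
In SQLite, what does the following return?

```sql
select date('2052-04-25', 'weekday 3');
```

`weekday 3` advances to the next Wednesday; 2052-04-25 is a Thursday, so it moves forward to 2052-05-01.

2052-05-01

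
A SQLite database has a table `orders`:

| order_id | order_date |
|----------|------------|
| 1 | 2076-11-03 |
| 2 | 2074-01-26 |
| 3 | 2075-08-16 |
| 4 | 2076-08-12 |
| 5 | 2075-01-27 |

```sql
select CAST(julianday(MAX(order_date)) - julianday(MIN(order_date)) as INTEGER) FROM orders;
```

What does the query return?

1012

MIN = 2074-01-26, MAX = 2076-11-03.
5 days remain in January 2074 after the 26th (31 − 26).
Full months from February 2074 through October 2076 contribute their day counts.
Then 3 days into November 2076.
Total: 5 + 28 + 31 + 30 + 31 + 30 + 31 + 31 + 30 + 31 + 30 + 31 + 31 + 28 + 31 + 30 + 31 + 30 + 31 + 31 + 30 + 31 + 30 + 31 + 31 + 29 + 31 + 30 + 31 + 30 + 31 + 31 + 30 + 31 + 3 = 1012.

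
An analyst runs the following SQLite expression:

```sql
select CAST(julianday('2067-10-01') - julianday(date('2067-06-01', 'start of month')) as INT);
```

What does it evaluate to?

122

`start of month` rewinds 2067-06-01 to 2067-06-01.
29 days remain in June 2067 after the 1st (30 − 1).
July 2067: 31 days.
August 2067: 31 days.
September 2067: 30 days.
Then 1 day into October 2067.
Total: 29 + 31 + 31 + 30 + 1 = 122.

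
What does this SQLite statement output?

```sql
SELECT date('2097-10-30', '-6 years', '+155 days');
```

Adding -6 years to 2097-10-30 gives 2091-10-30.
Applying '+155 days' to 2091-10-30: counting 155 days forward gives 2092-04-02.

2092-04-02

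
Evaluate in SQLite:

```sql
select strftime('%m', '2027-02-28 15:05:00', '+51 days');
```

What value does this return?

04

First apply '+51 days': 2027-02-28 15:05:00 → 2027-04-20 15:05:00.
`%m` extracts the 2-digit month (01-12): 04.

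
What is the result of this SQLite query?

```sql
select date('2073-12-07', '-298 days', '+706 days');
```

2075-01-19

Applying '-298 days' to 2073-12-07: counting 298 days back gives 2073-02-12.
Applying '+706 days' to 2073-02-12: counting 706 days forward gives 2075-01-19.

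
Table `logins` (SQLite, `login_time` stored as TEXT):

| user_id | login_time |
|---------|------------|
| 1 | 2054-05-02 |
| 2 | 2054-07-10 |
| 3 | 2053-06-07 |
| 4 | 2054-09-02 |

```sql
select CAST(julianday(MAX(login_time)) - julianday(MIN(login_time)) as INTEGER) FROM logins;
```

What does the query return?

MIN = 2053-06-07, MAX = 2054-09-02.
23 days remain in June 2053 after the 7th (30 − 7).
Full months from July 2053 through August 2054 contribute their day counts.
Then 2 days into September 2054.
Total: 23 + 31 + 31 + 30 + 31 + 30 + 31 + 31 + 28 + 31 + 30 + 31 + 30 + 31 + 31 + 2 = 452.

452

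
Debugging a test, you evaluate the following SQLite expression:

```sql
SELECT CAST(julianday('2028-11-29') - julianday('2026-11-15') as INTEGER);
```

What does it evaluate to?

745

15 days remain in November 2026 after the 15th (30 − 15).
Full months from December 2026 through October 2028 contribute their day counts.
Then 29 days into November 2028.
Total: 15 + 31 + 31 + 28 + 31 + 30 + 31 + 30 + 31 + 31 + 30 + 31 + 30 + 31 + 31 + 29 + 31 + 30 + 31 + 30 + 31 + 31 + 30 + 31 + 29 = 745.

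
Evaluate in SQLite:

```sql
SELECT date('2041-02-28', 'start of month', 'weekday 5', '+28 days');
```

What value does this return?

`start of month` rewinds 2041-02-28 to 2041-02-01.
`weekday 5` advances to the next Friday; 2041-02-01 is already a Friday, so it stays at 2041-02-01.
February 2041 has 28 days; 27 remain after the 1st, so 28 days reach 2041-03-01.

2041-03-01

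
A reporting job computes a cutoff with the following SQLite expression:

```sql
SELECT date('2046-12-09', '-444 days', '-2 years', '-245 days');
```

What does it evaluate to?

2043-01-19

Applying '-444 days' to 2046-12-09: counting 444 days back gives 2045-09-21.
Adding -2 years to 2045-09-21 gives 2043-09-21.
Applying '-245 days' to 2043-09-21: counting 245 days back gives 2043-01-19.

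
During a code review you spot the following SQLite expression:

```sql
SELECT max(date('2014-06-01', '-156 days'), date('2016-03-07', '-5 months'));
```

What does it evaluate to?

date('2014-06-01', '-156 days') → 2013-12-27.
date('2016-03-07', '-5 months') → 2015-10-07.
Later of the two is 2015-10-07.

2015-10-07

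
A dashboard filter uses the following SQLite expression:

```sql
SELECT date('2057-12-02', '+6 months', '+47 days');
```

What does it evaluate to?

2058-07-19

Adding +6 months to 2057-12-02 gives 2058-06-02.
Applying '+47 days' to 2058-06-02: counting 47 days forward gives 2058-07-19.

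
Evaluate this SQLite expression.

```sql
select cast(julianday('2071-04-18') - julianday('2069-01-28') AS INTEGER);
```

3 days remain in January 2069 after the 28th (31 − 28).
Full months from February 2069 through March 2071 contribute their day counts.
Then 18 days into April 2071.
Total: 3 + 28 + 31 + 30 + 31 + 30 + 31 + 31 + 30 + 31 + 30 + 31 + 31 + 28 + 31 + 30 + 31 + 30 + 31 + 31 + 30 + 31 + 30 + 31 + 31 + 28 + 31 + 18 = 810.

810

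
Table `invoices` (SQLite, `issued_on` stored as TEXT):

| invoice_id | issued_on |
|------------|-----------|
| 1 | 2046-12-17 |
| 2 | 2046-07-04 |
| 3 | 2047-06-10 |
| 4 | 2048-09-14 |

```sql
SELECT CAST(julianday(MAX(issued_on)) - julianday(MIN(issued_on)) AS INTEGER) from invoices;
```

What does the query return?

MIN = 2046-07-04, MAX = 2048-09-14.
27 days remain in July 2046 after the 4th (31 − 4).
Full months from August 2046 through August 2048 contribute their day counts.
Then 14 days into September 2048.
Total: 27 + 31 + 30 + 31 + 30 + 31 + 31 + 28 + 31 + 30 + 31 + 30 + 31 + 31 + 30 + 31 + 30 + 31 + 31 + 29 + 31 + 30 + 31 + 30 + 31 + 31 + 14 = 803.

803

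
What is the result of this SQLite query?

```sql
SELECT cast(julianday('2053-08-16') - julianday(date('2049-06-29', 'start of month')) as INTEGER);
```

1537

`start of month` rewinds 2049-06-29 to 2049-06-01.
29 days remain in June 2049 after the 1st (30 − 1).
Full months from July 2049 through July 2053 contribute their day counts.
Then 16 days into August 2053.
Total: 29 + 31 + 31 + 30 + 31 + 30 + 31 + 31 + 28 + 31 + 30 + 31 + 30 + 31 + 31 + 30 + 31 + 30 + 31 + 31 + 28 + 31 + 30 + 31 + 30 + 31 + 31 + 30 + 31 + 30 + 31 + 31 + 29 + 31 + 30 + 31 + 30 + 31 + 31 + 30 + 31 + 30 + 31 + 31 + 28 + 31 + 30 + 31 + 30 + 31 + 16 = 1537.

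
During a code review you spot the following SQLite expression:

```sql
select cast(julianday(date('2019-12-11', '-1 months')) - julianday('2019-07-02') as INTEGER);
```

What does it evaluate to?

Adding -1 month to 2019-12-11 gives 2019-11-11.
29 days remain in July 2019 after the 2nd (31 − 2).
August 2019: 31 days.
September 2019: 30 days.
October 2019: 31 days.
Then 11 days into November 2019.
Total: 29 + 31 + 30 + 31 + 11 = 132.

132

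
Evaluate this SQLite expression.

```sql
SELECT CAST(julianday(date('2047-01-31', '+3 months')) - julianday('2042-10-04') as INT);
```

Adding +3 months to 2047-01-31 targets 2047-04-31. April 2047 has only 30 days, so SQLite normalizes the 1-day overflow forward to 2047-05-01.
27 days remain in October 2042 after the 4th (31 − 4).
Full months from November 2042 through April 2047 contribute their day counts.
Then 1 day into May 2047.
Total: 27 + 30 + 31 + 31 + 28 + 31 + 30 + 31 + 30 + 31 + 31 + 30 + 31 + 30 + 31 + 31 + 29 + 31 + 30 + 31 + 30 + 31 + 31 + 30 + 31 + 30 + 31 + 31 + 28 + 31 + 30 + 31 + 30 + 31 + 31 + 30 + 31 + 30 + 31 + 31 + 28 + 31 + 30 + 31 + 30 + 31 + 31 + 30 + 31 + 30 + 31 + 31 + 28 + 31 + 30 + 1 = 1670.

1670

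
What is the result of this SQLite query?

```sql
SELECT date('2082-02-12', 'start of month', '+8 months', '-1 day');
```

`start of month` rewinds 2082-02-12 to 2082-02-01.
Adding +8 months to 2082-02-01 gives 2082-10-01.
Going back 1 day from 2082-10-01 reaches 2082-09-30 (last day of September, 30 days).

2082-09-30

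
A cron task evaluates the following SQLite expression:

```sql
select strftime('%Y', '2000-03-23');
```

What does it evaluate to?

2000

`%Y` extracts the 4-digit year: 2000.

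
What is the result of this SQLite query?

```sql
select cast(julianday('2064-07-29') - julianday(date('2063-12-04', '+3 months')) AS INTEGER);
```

Adding +3 months to 2063-12-04 gives 2064-03-04.
27 days remain in March 2064 after the 4th (31 − 4).
April 2064: 30 days.
May 2064: 31 days.
June 2064: 30 days.
Then 29 days into July 2064.
Total: 27 + 30 + 31 + 30 + 29 = 147.

147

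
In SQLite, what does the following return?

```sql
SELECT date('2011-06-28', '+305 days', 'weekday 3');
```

2012-05-02

Applying '+305 days' to 2011-06-28: counting 305 days forward gives 2012-04-28.
`weekday 3` advances to the next Wednesday; 2012-04-28 is a Saturday, so it moves forward to 2012-05-02.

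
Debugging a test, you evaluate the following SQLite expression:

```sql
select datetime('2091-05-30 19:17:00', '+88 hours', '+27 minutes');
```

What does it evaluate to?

2091-06-03 11:44:00

+88 hours from 2091-05-30 19:17:00 is 2091-06-03 11:17:00 (crosses midnight).
+27 minutes from 2091-06-03 11:17:00 is 2091-06-03 11:44:00.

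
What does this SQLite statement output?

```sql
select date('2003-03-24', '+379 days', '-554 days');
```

Applying '+379 days' to 2003-03-24: counting 379 days forward gives 2004-04-06.
Applying '-554 days' to 2004-04-06: counting 554 days back gives 2002-09-30.

2002-09-30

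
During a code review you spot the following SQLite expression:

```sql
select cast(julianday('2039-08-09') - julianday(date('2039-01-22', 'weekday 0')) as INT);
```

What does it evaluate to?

198

`weekday 0` advances to the next Sunday; 2039-01-22 is a Saturday, so it moves forward to 2039-01-23.
8 days remain in January 2039 after the 23rd (31 − 23).
Full months from February 2039 through July 2039 contribute their day counts.
Then 9 days into August 2039.
Total: 8 + 28 + 31 + 30 + 31 + 30 + 31 + 9 = 198.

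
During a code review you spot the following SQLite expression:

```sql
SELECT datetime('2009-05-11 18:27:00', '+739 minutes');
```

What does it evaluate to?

2009-05-12 06:46:00

739 minutes = 12h 19m; +739 minutes from 2009-05-11 18:27:00 is 2009-05-12 06:46:00 (crosses midnight).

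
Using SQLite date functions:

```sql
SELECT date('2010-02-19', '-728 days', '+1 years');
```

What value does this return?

Applying '-728 days' to 2010-02-19: counting 728 days back gives 2008-02-22.
Adding +1 year to 2008-02-22 gives 2009-02-22.

2009-02-22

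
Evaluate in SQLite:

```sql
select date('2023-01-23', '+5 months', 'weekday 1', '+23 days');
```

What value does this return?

Adding +5 months to 2023-01-23 gives 2023-06-23.
`weekday 1` advances to the next Monday; 2023-06-23 is a Friday, so it moves forward to 2023-06-26.
June 2023 has 30 days; 4 remain after the 26th, so 5 days reach 2023-07-01.
Advancing 18 more days within July lands on 2023-07-19.

2023-07-19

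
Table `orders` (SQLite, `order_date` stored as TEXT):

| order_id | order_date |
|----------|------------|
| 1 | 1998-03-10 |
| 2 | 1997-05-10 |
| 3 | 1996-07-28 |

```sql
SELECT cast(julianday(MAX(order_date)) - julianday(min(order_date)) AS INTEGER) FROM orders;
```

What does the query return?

MIN = 1996-07-28, MAX = 1998-03-10.
3 days remain in July 1996 after the 28th (31 − 28).
Full months from August 1996 through February 1998 contribute their day counts.
Then 10 days into March 1998.
Total: 3 + 31 + 30 + 31 + 30 + 31 + 31 + 28 + 31 + 30 + 31 + 30 + 31 + 31 + 30 + 31 + 30 + 31 + 31 + 28 + 10 = 590.

590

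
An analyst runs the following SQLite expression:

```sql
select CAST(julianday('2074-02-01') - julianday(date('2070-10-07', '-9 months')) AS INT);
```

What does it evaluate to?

Adding -9 months to 2070-10-07 gives 2070-01-07.
24 days remain in January 2070 after the 7th (31 − 7).
Full months from February 2070 through January 2074 contribute their day counts.
Then 1 day into February 2074.
Total: 24 + 28 + 31 + 30 + 31 + 30 + 31 + 31 + 30 + 31 + 30 + 31 + 31 + 28 + 31 + 30 + 31 + 30 + 31 + 31 + 30 + 31 + 30 + 31 + 31 + 29 + 31 + 30 + 31 + 30 + 31 + 31 + 30 + 31 + 30 + 31 + 31 + 28 + 31 + 30 + 31 + 30 + 31 + 31 + 30 + 31 + 30 + 31 + 31 + 1 = 1486.

1486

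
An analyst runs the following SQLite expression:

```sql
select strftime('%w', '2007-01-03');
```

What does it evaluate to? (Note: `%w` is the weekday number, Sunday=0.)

3

2007-01-03 is a Wednesday; with Sunday=0 that is 3.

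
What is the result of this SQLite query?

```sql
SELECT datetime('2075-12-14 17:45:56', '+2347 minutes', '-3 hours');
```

2347 minutes = 39h 7m; +2347 minutes from 2075-12-14 17:45:56 is 2075-12-16 08:52:56 (crosses midnight).
-3 hours from 2075-12-16 08:52:56 is 2075-12-16 05:52:56.

2075-12-16 05:52:56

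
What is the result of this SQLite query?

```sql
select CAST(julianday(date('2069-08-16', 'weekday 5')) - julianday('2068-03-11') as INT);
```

`weekday 5` advances to the next Friday; 2069-08-16 is already a Friday, so it stays at 2069-08-16.
20 days remain in March 2068 after the 11th (31 − 11).
Full months from April 2068 through July 2069 contribute their day counts.
Then 16 days into August 2069.
Total: 20 + 30 + 31 + 30 + 31 + 31 + 30 + 31 + 30 + 31 + 31 + 28 + 31 + 30 + 31 + 30 + 31 + 16 = 523.

523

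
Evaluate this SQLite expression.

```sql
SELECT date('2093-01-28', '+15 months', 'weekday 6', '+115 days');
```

2094-08-24

Adding +15 months to 2093-01-28 gives 2094-04-28.
`weekday 6` advances to the next Saturday; 2094-04-28 is a Wednesday, so it moves forward to 2094-05-01.
Applying '+115 days' to 2094-05-01: counting 115 days forward gives 2094-08-24.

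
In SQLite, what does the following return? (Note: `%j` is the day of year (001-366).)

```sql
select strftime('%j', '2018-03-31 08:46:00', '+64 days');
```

154

First apply '+64 days': 2018-03-31 08:46:00 → 2018-06-03 08:46:00.
Day-of-year for 2018-06-03: days since 2018-01-01 inclusive = 154, zero-padded to 154.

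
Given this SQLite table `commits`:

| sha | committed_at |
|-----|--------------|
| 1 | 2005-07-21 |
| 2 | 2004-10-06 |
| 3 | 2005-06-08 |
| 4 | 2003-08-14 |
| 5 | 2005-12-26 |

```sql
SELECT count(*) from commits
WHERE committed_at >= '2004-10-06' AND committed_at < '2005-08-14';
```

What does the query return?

Rows in [2004-10-06, 2005-08-14): 2005-07-21, 2004-10-06, 2005-06-08 → 3 rows.

3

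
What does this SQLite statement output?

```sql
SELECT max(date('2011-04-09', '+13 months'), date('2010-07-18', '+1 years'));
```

2012-05-09

date('2011-04-09', '+13 months') → 2012-05-09.
date('2010-07-18', '+1 years') → 2011-07-18.
Later of the two is 2012-05-09.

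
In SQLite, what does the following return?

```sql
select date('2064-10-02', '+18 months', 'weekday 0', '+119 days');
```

Adding +18 months to 2064-10-02 gives 2066-04-02.
`weekday 0` advances to the next Sunday; 2066-04-02 is a Friday, so it moves forward to 2066-04-04.
Applying '+119 days' to 2066-04-04: counting 119 days forward gives 2066-08-01.

2066-08-01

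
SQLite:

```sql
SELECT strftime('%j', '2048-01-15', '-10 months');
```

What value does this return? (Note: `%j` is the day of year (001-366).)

074

First apply '-10 months': 2048-01-15 → 2047-03-15.
Day-of-year for 2047-03-15: days since 2047-01-01 inclusive = 74, zero-padded to 074.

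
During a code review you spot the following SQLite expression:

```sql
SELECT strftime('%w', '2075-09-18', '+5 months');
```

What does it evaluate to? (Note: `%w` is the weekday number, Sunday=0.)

First apply '+5 months': 2075-09-18 → 2076-02-18.
2076-02-18 is a Tuesday; with Sunday=0 that is 2.

2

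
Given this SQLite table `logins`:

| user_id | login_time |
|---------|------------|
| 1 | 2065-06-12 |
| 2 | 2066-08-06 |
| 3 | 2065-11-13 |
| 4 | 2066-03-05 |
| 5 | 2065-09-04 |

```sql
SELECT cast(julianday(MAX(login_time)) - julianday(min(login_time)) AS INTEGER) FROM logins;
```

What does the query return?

420

MIN = 2065-06-12, MAX = 2066-08-06.
18 days remain in June 2065 after the 12th (30 − 12).
Full months from July 2065 through July 2066 contribute their day counts.
Then 6 days into August 2066.
Total: 18 + 31 + 31 + 30 + 31 + 30 + 31 + 31 + 28 + 31 + 30 + 31 + 30 + 31 + 6 = 420.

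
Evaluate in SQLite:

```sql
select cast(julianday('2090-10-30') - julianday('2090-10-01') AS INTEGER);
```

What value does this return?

29

Both dates are in October 2090: 30 − 1 = 29.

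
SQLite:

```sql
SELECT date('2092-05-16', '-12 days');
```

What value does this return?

2092-05-04

Going back 12 days within May lands on 2092-05-04.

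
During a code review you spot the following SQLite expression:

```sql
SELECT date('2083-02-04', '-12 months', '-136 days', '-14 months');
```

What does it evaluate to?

Adding -12 months to 2083-02-04 gives 2082-02-04.
Applying '-136 days' to 2082-02-04: counting 136 days back gives 2081-09-21.
Adding -14 months to 2081-09-21 gives 2080-07-21.

2080-07-21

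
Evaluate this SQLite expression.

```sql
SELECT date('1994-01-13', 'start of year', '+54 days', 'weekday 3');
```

1994-03-02

`start of year` rewinds 1994-01-13 to 1994-01-01.
Applying '+54 days' to 1994-01-01: counting 54 days forward gives 1994-02-24.
`weekday 3` advances to the next Wednesday; 1994-02-24 is a Thursday, so it moves forward to 1994-03-02.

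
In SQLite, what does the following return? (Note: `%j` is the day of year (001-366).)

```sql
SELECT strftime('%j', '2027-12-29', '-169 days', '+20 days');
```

214

First apply '-169 days', '+20 days': 2027-12-29 → 2027-08-02.
Day-of-year for 2027-08-02: days since 2027-01-01 inclusive = 214, zero-padded to 214.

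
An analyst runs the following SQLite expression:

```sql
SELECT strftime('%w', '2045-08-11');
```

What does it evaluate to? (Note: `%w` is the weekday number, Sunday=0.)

2045-08-11 is a Friday; with Sunday=0 that is 5.

5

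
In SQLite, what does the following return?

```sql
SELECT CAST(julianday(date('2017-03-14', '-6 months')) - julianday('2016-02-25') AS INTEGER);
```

202

Adding -6 months to 2017-03-14 gives 2016-09-14.
4 days remain in February 2016 after the 25th (29 − 25).
Full months from March 2016 through August 2016 contribute their day counts.
Then 14 days into September 2016.
Total: 4 + 31 + 30 + 31 + 30 + 31 + 31 + 14 = 202.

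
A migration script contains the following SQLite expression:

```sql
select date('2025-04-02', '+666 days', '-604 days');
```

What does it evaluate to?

2025-06-03

Applying '+666 days' to 2025-04-02: counting 666 days forward gives 2027-01-28.
Applying '-604 days' to 2027-01-28: counting 604 days back gives 2025-06-03.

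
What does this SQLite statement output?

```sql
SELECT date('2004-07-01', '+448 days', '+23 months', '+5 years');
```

2012-08-22

Applying '+448 days' to 2004-07-01: counting 448 days forward gives 2005-09-22.
Adding +23 months to 2005-09-22 gives 2007-08-22.
Adding +5 years to 2007-08-22 gives 2012-08-22.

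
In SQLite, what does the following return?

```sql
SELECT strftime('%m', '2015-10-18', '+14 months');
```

12

First apply '+14 months': 2015-10-18 → 2016-12-18.
`%m` extracts the 2-digit month (01-12): 12.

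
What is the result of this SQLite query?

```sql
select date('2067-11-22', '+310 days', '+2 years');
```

Applying '+310 days' to 2067-11-22: counting 310 days forward gives 2068-09-27.
Adding +2 years to 2068-09-27 gives 2070-09-27.

2070-09-27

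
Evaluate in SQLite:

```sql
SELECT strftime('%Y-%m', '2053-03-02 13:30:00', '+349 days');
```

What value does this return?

First apply '+349 days': 2053-03-02 13:30:00 → 2054-02-14 13:30:00.
`%Y-%m` extracts the year-month: 2054-02.

2054-02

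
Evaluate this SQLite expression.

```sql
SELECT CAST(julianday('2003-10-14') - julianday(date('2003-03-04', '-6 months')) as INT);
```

405

Adding -6 months to 2003-03-04 gives 2002-09-04.
26 days remain in September 2002 after the 4th (30 − 4).
Full months from October 2002 through September 2003 contribute their day counts.
Then 14 days into October 2003.
Total: 26 + 31 + 30 + 31 + 31 + 28 + 31 + 30 + 31 + 30 + 31 + 31 + 30 + 14 = 405.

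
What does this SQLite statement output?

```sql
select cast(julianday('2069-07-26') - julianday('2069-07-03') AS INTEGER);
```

23

Both dates are in July 2069: 26 − 3 = 23.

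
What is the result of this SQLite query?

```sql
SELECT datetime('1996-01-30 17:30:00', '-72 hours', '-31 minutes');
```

-72 hours from 1996-01-30 17:30:00 is 1996-01-27 17:30:00 (crosses midnight).
-31 minutes from 1996-01-27 17:30:00 is 1996-01-27 16:59:00.

1996-01-27 16:59:00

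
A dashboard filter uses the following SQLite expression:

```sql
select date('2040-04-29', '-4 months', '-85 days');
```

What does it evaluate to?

Adding -4 months to 2040-04-29 gives 2039-12-29.
Applying '-85 days' to 2039-12-29: counting 85 days back gives 2039-10-05.

2039-10-05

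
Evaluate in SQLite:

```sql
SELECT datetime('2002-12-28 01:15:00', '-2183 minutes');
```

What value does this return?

2002-12-26 12:52:00

2183 minutes = 36h 23m; -2183 minutes from 2002-12-28 01:15:00 is 2002-12-26 12:52:00 (crosses midnight).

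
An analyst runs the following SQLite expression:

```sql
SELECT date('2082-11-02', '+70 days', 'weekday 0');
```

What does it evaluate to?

Applying '+70 days' to 2082-11-02: counting 70 days forward gives 2083-01-11.
`weekday 0` advances to the next Sunday; 2083-01-11 is a Monday, so it moves forward to 2083-01-17.

2083-01-17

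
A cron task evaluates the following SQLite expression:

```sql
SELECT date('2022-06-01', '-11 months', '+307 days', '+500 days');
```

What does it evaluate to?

Adding -11 months to 2022-06-01 gives 2021-07-01.
Applying '+307 days' to 2021-07-01: counting 307 days forward gives 2022-05-04.
Applying '+500 days' to 2022-05-04: counting 500 days forward gives 2023-09-16.

2023-09-16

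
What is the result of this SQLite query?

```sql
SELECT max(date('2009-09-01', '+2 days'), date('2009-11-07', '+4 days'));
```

2009-11-11

date('2009-09-01', '+2 days') → 2009-09-03.
date('2009-11-07', '+4 days') → 2009-11-11.
Later of the two is 2009-11-11.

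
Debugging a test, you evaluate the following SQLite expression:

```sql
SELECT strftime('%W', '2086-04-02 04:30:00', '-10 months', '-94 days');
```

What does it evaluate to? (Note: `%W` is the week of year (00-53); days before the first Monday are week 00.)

09

First apply '-10 months', '-94 days': 2086-04-02 04:30:00 → 2085-02-28 04:30:00.
2085-02-28 is a Wednesday. SQLite's %W counts Mondays since the year started; the result is 09.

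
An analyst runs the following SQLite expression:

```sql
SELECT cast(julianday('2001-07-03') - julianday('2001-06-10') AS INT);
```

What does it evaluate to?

23

20 days remain in June 2001 after the 10th (30 − 10).
Then 3 days into July 2001.
Total: 20 + 3 = 23.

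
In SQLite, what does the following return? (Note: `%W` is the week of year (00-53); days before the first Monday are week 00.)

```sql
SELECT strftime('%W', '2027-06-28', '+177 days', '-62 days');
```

42

First apply '+177 days', '-62 days': 2027-06-28 → 2027-10-21.
2027-10-21 is a Thursday. SQLite's %W counts Mondays since the year started; the result is 42.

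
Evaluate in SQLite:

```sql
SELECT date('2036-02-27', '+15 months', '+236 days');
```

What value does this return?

2038-01-18

Adding +15 months to 2036-02-27 gives 2037-05-27.
Applying '+236 days' to 2037-05-27: counting 236 days forward gives 2038-01-18.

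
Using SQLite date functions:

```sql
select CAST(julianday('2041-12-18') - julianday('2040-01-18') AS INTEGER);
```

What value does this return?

13 days remain in January 2040 after the 18th (31 − 18).
Full months from February 2040 through November 2041 contribute their day counts.
Then 18 days into December 2041.
Total: 13 + 29 + 31 + 30 + 31 + 30 + 31 + 31 + 30 + 31 + 30 + 31 + 31 + 28 + 31 + 30 + 31 + 30 + 31 + 31 + 30 + 31 + 30 + 18 = 700.

700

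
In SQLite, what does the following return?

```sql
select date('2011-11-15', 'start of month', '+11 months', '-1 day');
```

2012-09-30

`start of month` rewinds 2011-11-15 to 2011-11-01.
Adding +11 months to 2011-11-01 gives 2012-10-01.
Going back 1 day from 2012-10-01 reaches 2012-09-30 (last day of September, 30 days).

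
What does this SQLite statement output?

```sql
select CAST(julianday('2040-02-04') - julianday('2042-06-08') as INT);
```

25 days remain in February 2040 after the 4th (29 − 4).
Full months from March 2040 through May 2042 contribute their day counts.
Then 8 days into June 2042.
Total: 25 + 31 + 30 + 31 + 30 + 31 + 31 + 30 + 31 + 30 + 31 + 31 + 28 + 31 + 30 + 31 + 30 + 31 + 31 + 30 + 31 + 30 + 31 + 31 + 28 + 31 + 30 + 31 + 8 = 855.
The subtraction is earlier − later, so the result is −855 → -855.

-855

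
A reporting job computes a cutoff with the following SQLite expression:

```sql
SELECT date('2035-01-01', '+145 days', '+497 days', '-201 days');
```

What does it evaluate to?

Applying '+145 days' to 2035-01-01: counting 145 days forward gives 2035-05-26.
Applying '+497 days' to 2035-05-26: counting 497 days forward gives 2036-10-04.
Applying '-201 days' to 2036-10-04: counting 201 days back gives 2036-03-17.

2036-03-17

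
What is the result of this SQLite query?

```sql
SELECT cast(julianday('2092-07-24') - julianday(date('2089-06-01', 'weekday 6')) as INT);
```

`weekday 6` advances to the next Saturday; 2089-06-01 is a Wednesday, so it moves forward to 2089-06-04.
26 days remain in June 2089 after the 4th (30 − 4).
Full months from July 2089 through June 2092 contribute their day counts.
Then 24 days into July 2092.
Total: 26 + 31 + 31 + 30 + 31 + 30 + 31 + 31 + 28 + 31 + 30 + 31 + 30 + 31 + 31 + 30 + 31 + 30 + 31 + 31 + 28 + 31 + 30 + 31 + 30 + 31 + 31 + 30 + 31 + 30 + 31 + 31 + 29 + 31 + 30 + 31 + 30 + 24 = 1146.

1146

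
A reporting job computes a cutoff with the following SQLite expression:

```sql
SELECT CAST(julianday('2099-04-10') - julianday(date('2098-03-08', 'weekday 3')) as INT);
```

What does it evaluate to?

394

`weekday 3` advances to the next Wednesday; 2098-03-08 is a Saturday, so it moves forward to 2098-03-12.
19 days remain in March 2098 after the 12th (31 − 12).
Full months from April 2098 through March 2099 contribute their day counts.
Then 10 days into April 2099.
Total: 19 + 30 + 31 + 30 + 31 + 31 + 30 + 31 + 30 + 31 + 31 + 28 + 31 + 10 = 394.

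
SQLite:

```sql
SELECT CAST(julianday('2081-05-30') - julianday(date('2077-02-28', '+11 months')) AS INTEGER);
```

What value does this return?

Adding +11 months to 2077-02-28 gives 2078-01-28.
3 days remain in January 2078 after the 28th (31 − 28).
Full months from February 2078 through April 2081 contribute their day counts.
Then 30 days into May 2081.
Total: 3 + 28 + 31 + 30 + 31 + 30 + 31 + 31 + 30 + 31 + 30 + 31 + 31 + 28 + 31 + 30 + 31 + 30 + 31 + 31 + 30 + 31 + 30 + 31 + 31 + 29 + 31 + 30 + 31 + 30 + 31 + 31 + 30 + 31 + 30 + 31 + 31 + 28 + 31 + 30 + 30 = 1218.

1218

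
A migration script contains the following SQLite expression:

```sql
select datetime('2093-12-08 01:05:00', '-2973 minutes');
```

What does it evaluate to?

2093-12-05 23:32:00

2973 minutes = 49h 33m; -2973 minutes from 2093-12-08 01:05:00 is 2093-12-05 23:32:00 (crosses midnight).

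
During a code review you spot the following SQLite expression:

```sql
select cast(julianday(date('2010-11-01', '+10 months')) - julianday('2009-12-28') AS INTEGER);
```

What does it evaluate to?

612

Adding +10 months to 2010-11-01 gives 2011-09-01.
3 days remain in December 2009 after the 28th (31 − 28).
Full months from January 2010 through August 2011 contribute their day counts.
Then 1 day into September 2011.
Total: 3 + 31 + 28 + 31 + 30 + 31 + 30 + 31 + 31 + 30 + 31 + 30 + 31 + 31 + 28 + 31 + 30 + 31 + 30 + 31 + 31 + 1 = 612.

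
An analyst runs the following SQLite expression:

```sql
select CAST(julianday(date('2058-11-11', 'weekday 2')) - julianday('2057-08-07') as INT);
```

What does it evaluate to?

`weekday 2` advances to the next Tuesday; 2058-11-11 is a Monday, so it moves forward to 2058-11-12.
24 days remain in August 2057 after the 7th (31 − 7).
Full months from September 2057 through October 2058 contribute their day counts.
Then 12 days into November 2058.
Total: 24 + 30 + 31 + 30 + 31 + 31 + 28 + 31 + 30 + 31 + 30 + 31 + 31 + 30 + 31 + 12 = 462.

462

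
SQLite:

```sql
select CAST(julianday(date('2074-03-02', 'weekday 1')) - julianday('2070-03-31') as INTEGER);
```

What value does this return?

`weekday 1` advances to the next Monday; 2074-03-02 is a Friday, so it moves forward to 2074-03-05.
0 days remain in March 2070 after the 31st (31 − 31).
Full months from April 2070 through February 2074 contribute their day counts.
Then 5 days into March 2074.
Total: 0 + 30 + 31 + 30 + 31 + 31 + 30 + 31 + 30 + 31 + 31 + 28 + 31 + 30 + 31 + 30 + 31 + 31 + 30 + 31 + 30 + 31 + 31 + 29 + 31 + 30 + 31 + 30 + 31 + 31 + 30 + 31 + 30 + 31 + 31 + 28 + 31 + 30 + 31 + 30 + 31 + 31 + 30 + 31 + 30 + 31 + 31 + 28 + 5 = 1435.

1435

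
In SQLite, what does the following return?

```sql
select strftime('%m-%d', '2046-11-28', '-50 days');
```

First apply '-50 days': 2046-11-28 → 2046-10-09.
`%m-%d` extracts the month-day: 10-09.

10-09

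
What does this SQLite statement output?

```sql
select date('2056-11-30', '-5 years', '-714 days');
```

Adding -5 years to 2056-11-30 gives 2051-11-30.
Applying '-714 days' to 2051-11-30: counting 714 days back gives 2049-12-16.

2049-12-16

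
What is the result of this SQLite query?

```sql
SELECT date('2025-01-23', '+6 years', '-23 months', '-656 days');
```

Adding +6 years to 2025-01-23 gives 2031-01-23.
Adding -23 months to 2031-01-23 gives 2029-02-23.
Applying '-656 days' to 2029-02-23: counting 656 days back gives 2027-05-09.

2027-05-09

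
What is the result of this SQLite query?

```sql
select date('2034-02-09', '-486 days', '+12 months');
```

Applying '-486 days' to 2034-02-09: counting 486 days back gives 2032-10-11.
Adding +12 months to 2032-10-11 gives 2033-10-11.

2033-10-11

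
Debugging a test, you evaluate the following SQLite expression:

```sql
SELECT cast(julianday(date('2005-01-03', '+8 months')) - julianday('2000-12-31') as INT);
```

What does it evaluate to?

1707

Adding +8 months to 2005-01-03 gives 2005-09-03.
0 days remain in December 2000 after the 31st (31 − 31).
Full months from January 2001 through August 2005 contribute their day counts.
Then 3 days into September 2005.
Total: 0 + 31 + 28 + 31 + 30 + 31 + 30 + 31 + 31 + 30 + 31 + 30 + 31 + 31 + 28 + 31 + 30 + 31 + 30 + 31 + 31 + 30 + 31 + 30 + 31 + 31 + 28 + 31 + 30 + 31 + 30 + 31 + 31 + 30 + 31 + 30 + 31 + 31 + 29 + 31 + 30 + 31 + 30 + 31 + 31 + 30 + 31 + 30 + 31 + 31 + 28 + 31 + 30 + 31 + 30 + 31 + 31 + 3 = 1707.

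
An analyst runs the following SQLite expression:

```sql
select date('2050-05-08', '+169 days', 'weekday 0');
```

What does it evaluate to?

2050-10-30

Applying '+169 days' to 2050-05-08: counting 169 days forward gives 2050-10-24.
`weekday 0` advances to the next Sunday; 2050-10-24 is a Monday, so it moves forward to 2050-10-30.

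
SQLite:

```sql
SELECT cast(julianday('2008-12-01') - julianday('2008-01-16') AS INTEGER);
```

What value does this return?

15 days remain in January 2008 after the 16th (31 − 16).
Full months from February 2008 through November 2008 contribute their day counts.
Then 1 day into December 2008.
Total: 15 + 29 + 31 + 30 + 31 + 30 + 31 + 31 + 30 + 31 + 30 + 1 = 320.

320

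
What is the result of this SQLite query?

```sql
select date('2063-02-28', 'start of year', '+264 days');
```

`start of year` rewinds 2063-02-28 to 2063-01-01.
Applying '+264 days' to 2063-01-01: counting 264 days forward gives 2063-09-22.

2063-09-22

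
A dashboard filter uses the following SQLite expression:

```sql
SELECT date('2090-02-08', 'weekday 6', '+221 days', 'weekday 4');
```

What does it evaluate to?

2090-09-21

`weekday 6` advances to the next Saturday; 2090-02-08 is a Wednesday, so it moves forward to 2090-02-11.
Applying '+221 days' to 2090-02-11: counting 221 days forward gives 2090-09-20.
`weekday 4` advances to the next Thursday; 2090-09-20 is a Wednesday, so it moves forward to 2090-09-21.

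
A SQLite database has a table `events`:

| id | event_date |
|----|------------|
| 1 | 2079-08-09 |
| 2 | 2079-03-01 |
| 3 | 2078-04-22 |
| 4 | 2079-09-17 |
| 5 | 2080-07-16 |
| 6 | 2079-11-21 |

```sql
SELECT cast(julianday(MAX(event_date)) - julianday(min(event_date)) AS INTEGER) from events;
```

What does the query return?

MIN = 2078-04-22, MAX = 2080-07-16.
8 days remain in April 2078 after the 22nd (30 − 22).
Full months from May 2078 through June 2080 contribute their day counts.
Then 16 days into July 2080.
Total: 8 + 31 + 30 + 31 + 31 + 30 + 31 + 30 + 31 + 31 + 28 + 31 + 30 + 31 + 30 + 31 + 31 + 30 + 31 + 30 + 31 + 31 + 29 + 31 + 30 + 31 + 30 + 16 = 816.

816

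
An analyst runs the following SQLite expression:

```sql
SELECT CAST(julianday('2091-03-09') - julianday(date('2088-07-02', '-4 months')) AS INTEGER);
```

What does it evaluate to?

Adding -4 months to 2088-07-02 gives 2088-03-02.
29 days remain in March 2088 after the 2nd (31 − 2).
Full months from April 2088 through February 2091 contribute their day counts.
Then 9 days into March 2091.
Total: 29 + 30 + 31 + 30 + 31 + 31 + 30 + 31 + 30 + 31 + 31 + 28 + 31 + 30 + 31 + 30 + 31 + 31 + 30 + 31 + 30 + 31 + 31 + 28 + 31 + 30 + 31 + 30 + 31 + 31 + 30 + 31 + 30 + 31 + 31 + 28 + 9 = 1102.

1102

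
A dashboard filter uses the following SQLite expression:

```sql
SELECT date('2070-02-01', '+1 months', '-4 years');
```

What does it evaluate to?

Adding +1 month to 2070-02-01 gives 2070-03-01.
Adding -4 years to 2070-03-01 gives 2066-03-01.

2066-03-01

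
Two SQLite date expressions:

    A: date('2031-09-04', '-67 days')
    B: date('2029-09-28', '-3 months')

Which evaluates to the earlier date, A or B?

A = 2031-06-29.
B = 2029-06-28.
B is earlier.

B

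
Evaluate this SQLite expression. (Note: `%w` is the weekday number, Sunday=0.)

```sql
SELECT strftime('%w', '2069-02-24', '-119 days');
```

0

First apply '-119 days': 2069-02-24 → 2068-10-28.
2068-10-28 is a Sunday; with Sunday=0 that is 0.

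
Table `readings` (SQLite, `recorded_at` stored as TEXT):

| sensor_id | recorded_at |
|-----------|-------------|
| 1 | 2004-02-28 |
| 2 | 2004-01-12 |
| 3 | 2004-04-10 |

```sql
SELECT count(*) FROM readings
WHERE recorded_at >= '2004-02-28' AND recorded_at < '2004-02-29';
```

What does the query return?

1

Rows in [2004-02-28, 2004-02-29): 2004-02-28 → 1 row.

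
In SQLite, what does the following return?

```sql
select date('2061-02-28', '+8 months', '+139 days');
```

Adding +8 months to 2061-02-28 gives 2061-10-28.
Applying '+139 days' to 2061-10-28: counting 139 days forward gives 2062-03-16.

2062-03-16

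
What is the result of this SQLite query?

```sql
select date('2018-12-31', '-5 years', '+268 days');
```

Adding -5 years to 2018-12-31 gives 2013-12-31.
Applying '+268 days' to 2013-12-31: counting 268 days forward gives 2014-09-25.

2014-09-25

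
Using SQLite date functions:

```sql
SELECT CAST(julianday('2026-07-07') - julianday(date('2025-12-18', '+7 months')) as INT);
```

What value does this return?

-11

Adding +7 months to 2025-12-18 gives 2026-07-18.
Both dates are in July 2026: 18 − 7 = 11.
The subtraction is earlier − later, so the result is −11 → -11.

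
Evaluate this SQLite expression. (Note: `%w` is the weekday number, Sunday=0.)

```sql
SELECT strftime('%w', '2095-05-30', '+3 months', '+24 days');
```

First apply '+3 months', '+24 days': 2095-05-30 → 2095-09-23.
2095-09-23 is a Friday; with Sunday=0 that is 5.

5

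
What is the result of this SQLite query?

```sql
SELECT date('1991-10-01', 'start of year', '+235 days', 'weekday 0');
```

`start of year` rewinds 1991-10-01 to 1991-01-01.
Applying '+235 days' to 1991-01-01: counting 235 days forward gives 1991-08-24.
`weekday 0` advances to the next Sunday; 1991-08-24 is a Saturday, so it moves forward to 1991-08-25.

1991-08-25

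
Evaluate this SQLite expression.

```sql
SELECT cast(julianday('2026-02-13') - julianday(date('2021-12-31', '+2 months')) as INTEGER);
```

Adding +2 months to 2021-12-31 targets 2022-02-31. February 2022 has only 28 days, so SQLite normalizes the 3-day overflow forward to 2022-03-03.
28 days remain in March 2022 after the 3rd (31 − 3).
Full months from April 2022 through January 2026 contribute their day counts.
Then 13 days into February 2026.
Total: 28 + 30 + 31 + 30 + 31 + 31 + 30 + 31 + 30 + 31 + 31 + 28 + 31 + 30 + 31 + 30 + 31 + 31 + 30 + 31 + 30 + 31 + 31 + 29 + 31 + 30 + 31 + 30 + 31 + 31 + 30 + 31 + 30 + 31 + 31 + 28 + 31 + 30 + 31 + 30 + 31 + 31 + 30 + 31 + 30 + 31 + 31 + 13 = 1443.

1443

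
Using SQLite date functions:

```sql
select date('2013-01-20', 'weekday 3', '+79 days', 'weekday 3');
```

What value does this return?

2013-04-17

`weekday 3` advances to the next Wednesday; 2013-01-20 is a Sunday, so it moves forward to 2013-01-23.
Applying '+79 days' to 2013-01-23: counting 79 days forward gives 2013-04-12.
`weekday 3` advances to the next Wednesday; 2013-04-12 is a Friday, so it moves forward to 2013-04-17.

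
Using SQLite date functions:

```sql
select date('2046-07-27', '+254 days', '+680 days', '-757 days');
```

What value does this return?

2047-01-20

Applying '+254 days' to 2046-07-27: counting 254 days forward gives 2047-04-07.
Applying '+680 days' to 2047-04-07: counting 680 days forward gives 2049-02-15.
Applying '-757 days' to 2049-02-15: counting 757 days back gives 2047-01-20.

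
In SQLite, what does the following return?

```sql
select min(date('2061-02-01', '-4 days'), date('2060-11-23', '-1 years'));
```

2059-11-23

date('2061-02-01', '-4 days') → 2061-01-28.
date('2060-11-23', '-1 years') → 2059-11-23.
Earlier of the two is 2059-11-23.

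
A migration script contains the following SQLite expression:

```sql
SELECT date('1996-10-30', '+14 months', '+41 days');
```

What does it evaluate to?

Adding +14 months to 1996-10-30 gives 1997-12-30.
Applying '+41 days' to 1997-12-30: counting 41 days forward gives 1998-02-09.

1998-02-09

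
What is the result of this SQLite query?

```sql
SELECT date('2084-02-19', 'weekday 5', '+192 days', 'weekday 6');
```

2084-09-09

`weekday 5` advances to the next Friday; 2084-02-19 is a Saturday, so it moves forward to 2084-02-25.
Applying '+192 days' to 2084-02-25: counting 192 days forward gives 2084-09-04.
`weekday 6` advances to the next Saturday; 2084-09-04 is a Monday, so it moves forward to 2084-09-09.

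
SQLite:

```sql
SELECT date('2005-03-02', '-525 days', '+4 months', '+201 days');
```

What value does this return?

2004-08-12

Applying '-525 days' to 2005-03-02: counting 525 days back gives 2003-09-24.
Adding +4 months to 2003-09-24 gives 2004-01-24.
Applying '+201 days' to 2004-01-24: counting 201 days forward gives 2004-08-12.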